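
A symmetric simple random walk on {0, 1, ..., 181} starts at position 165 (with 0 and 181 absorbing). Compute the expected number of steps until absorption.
E[τ | X_0 = 165] = 2640

Let v_k = E[τ | X_0 = k]. Boundary: v_0 = v_181 = 0. Recurrence: v_k = 1 + (v_{k-1} + v_{k+1})/2 for 1 ≤ k ≤ 180. The particular solution to v_k − (v_{k-1} + v_{k+1})/2 = 1 is v_k = −k^2. Adding homogeneous solution A + B k and matching boundaries gives v_k = k (181 − k). Substituting k = 165: v_165 = 165 · 16 = 2640.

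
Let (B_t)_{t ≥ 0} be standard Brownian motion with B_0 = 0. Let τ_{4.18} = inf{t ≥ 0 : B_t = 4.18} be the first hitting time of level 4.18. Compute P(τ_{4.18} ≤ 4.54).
P(τ_{4.18} ≤ 4.54) = 2(1 − Φ(4.18/√4.54)) = 2(1 − Φ(1.9618)) ≈ 0.0498

By the reflection principle for standard BM, P(τ_b ≤ t) = 2 · P(B_t ≥ b). Since B_t ~ N(0, t), P(B_t ≥ 4.18) = 1 − Φ(4.18/√t) = 1 − Φ(4.18/√4.54) = 1 − Φ(1.9618) ≈ 0.02489. Doubling: P(τ_{4.18} ≤ 4.54) ≈ 2 · 0.02489 = 0.04978 ≈ 0.0498.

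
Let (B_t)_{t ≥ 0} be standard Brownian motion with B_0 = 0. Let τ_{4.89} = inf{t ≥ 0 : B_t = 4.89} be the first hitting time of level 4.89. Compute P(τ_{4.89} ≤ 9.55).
P(τ_{4.89} ≤ 9.55) = 2(1 − Φ(4.89/√9.55)) = 2(1 − Φ(1.5824)) ≈ 0.1136

By the reflection principle for standard BM, P(τ_b ≤ t) = 2 · P(B_t ≥ b). Since B_t ~ N(0, t), P(B_t ≥ 4.89) = 1 − Φ(4.89/√t) = 1 − Φ(4.89/√9.55) = 1 − Φ(1.5824) ≈ 0.05678. Doubling: P(τ_{4.89} ≤ 9.55) ≈ 2 · 0.05678 = 0.11356 ≈ 0.1136.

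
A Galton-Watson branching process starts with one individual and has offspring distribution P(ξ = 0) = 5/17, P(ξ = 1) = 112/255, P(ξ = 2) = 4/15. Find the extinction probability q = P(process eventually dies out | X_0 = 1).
q = 1

Mean offspring μ = 0·5/17 + 1·112/255 + 2·4/15 = 248/255 ≤ 1. For μ ≤ 1 with offspring not concentrated at 1, the Galton-Watson process goes extinct almost surely, so q = 1.
(Algebraic check: The pgf is f(s) = 5/17 + 112/255·s + 4/15·s². The extinction probability q is the smallest fixed point of f in [0, 1]. Setting s = f(s):
  4/15·s² + (112/255 − 1)·s + 5/17 = 0
  4/15·s² − (5/17 + 4/15)·s + 5/17 = 0
which factors as (s − 1)·(4/15·s − 5/17) = 0, giving roots s = 1 and s = (5/17)/(4/15) = 75/68. Since 75/68 ≥ 1, the smallest root in [0, 1] is s = 1.)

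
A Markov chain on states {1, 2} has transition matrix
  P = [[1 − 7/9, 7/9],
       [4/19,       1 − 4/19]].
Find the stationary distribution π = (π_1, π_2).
π_1 = 36/169, π_2 = 133/169

Solve πP = π with π_1 + π_2 = 1. From πP = π: π_1 · (1 − 7/9) + π_2 · 4/19 = π_1 ⇒ π_2 · 4/19 = π_1 · 7/9 ⇒ π_2/π_1 = (7/9)/(4/19) = 133/36. Together with π_1 + π_2 = 1:
  π_1 = (4/19)/(7/9 + 4/19) = (4/19)/(169/171) = 36/169,
  π_2 = (7/9)/(7/9 + 4/19) = (7/9)/(169/171) = 133/169.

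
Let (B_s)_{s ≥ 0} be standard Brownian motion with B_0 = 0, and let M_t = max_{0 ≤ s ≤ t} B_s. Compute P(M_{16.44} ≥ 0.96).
P(M_{16.44} ≥ 0.96) = 2·P(B_{16.44} ≥ 0.96) = 2(1 − Φ(0.96/√16.44)) ≈ 0.8128

By the reflection principle for Brownian motion, P(M_t ≥ a) = 2 · P(B_t ≥ a) for a ≥ 0. Since B_t ~ N(0, t), P(B_t ≥ 0.96) = 1 − Φ(0.96/√t) = 1 − Φ(0.96/√16.44) = 1 − Φ(0.2368). So
  P(M_{16.44} ≥ 0.96) = 2(1 − Φ(0.2368)) ≈ 0.8128.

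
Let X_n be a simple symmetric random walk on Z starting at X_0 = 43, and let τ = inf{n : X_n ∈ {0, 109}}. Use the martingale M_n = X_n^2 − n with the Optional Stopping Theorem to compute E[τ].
E[τ] = 2838

M_n = X_n^2 − n is a martingale (since E[X_{n+1}^2 | F_n] = X_n^2 + 1). By OST (τ has finite mean in a bounded region), E[M_τ] = E[M_0] = X_0^2 − 0 = 43^2 = 1849. Also E[M_τ] = E[X_τ^2] − E[τ]. The walk exits at 0 or 109, with P(hit 109 first) = 43/109, so E[X_τ^2] = 109^2 · 43/109 + 0 = 4687. Thus E[τ] = E[X_τ^2] − E[M_τ] = 4687 − 1849 = 2838 = 43(109 − 43) = 2838.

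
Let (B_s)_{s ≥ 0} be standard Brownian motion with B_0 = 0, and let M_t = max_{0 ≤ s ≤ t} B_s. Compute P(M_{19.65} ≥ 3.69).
P(M_{19.65} ≥ 3.69) = 2·P(B_{19.65} ≥ 3.69) = 2(1 − Φ(3.69/√19.65)) ≈ 0.4052

By the reflection principle for Brownian motion, P(M_t ≥ a) = 2 · P(B_t ≥ a) for a ≥ 0. Since B_t ~ N(0, t), P(B_t ≥ 3.69) = 1 − Φ(3.69/√t) = 1 − Φ(3.69/√19.65) = 1 − Φ(0.8324). So
  P(M_{19.65} ≥ 3.69) = 2(1 − Φ(0.8324)) ≈ 0.4052.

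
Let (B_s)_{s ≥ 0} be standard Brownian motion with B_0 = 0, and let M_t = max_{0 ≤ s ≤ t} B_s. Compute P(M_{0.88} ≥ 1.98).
P(M_{0.88} ≥ 1.98) = 2·P(B_{0.88} ≥ 1.98) = 2(1 − Φ(1.98/√0.88)) ≈ 0.0348

By the reflection principle for Brownian motion, P(M_t ≥ a) = 2 · P(B_t ≥ a) for a ≥ 0. Since B_t ~ N(0, t), P(B_t ≥ 1.98) = 1 − Φ(1.98/√t) = 1 − Φ(1.98/√0.88) = 1 − Φ(2.1107). So
  P(M_{0.88} ≥ 1.98) = 2(1 − Φ(2.1107)) ≈ 0.0348.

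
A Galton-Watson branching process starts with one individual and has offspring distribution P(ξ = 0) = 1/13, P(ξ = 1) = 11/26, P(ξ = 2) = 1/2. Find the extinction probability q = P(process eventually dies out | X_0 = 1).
q = 2/13

The pgf is f(s) = 1/13 + 11/26·s + 1/2·s². The extinction probability q is the smallest fixed point of f in [0, 1]. Setting s = f(s):
  1/2·s² + (11/26 − 1)·s + 1/13 = 0
  1/2·s² − (1/13 + 1/2)·s + 1/13 = 0
which factors as (s − 1)·(1/2·s − 1/13) = 0, giving roots s = 1 and s = (1/13)/(1/2) = 2/13.
Mean offspring μ = 11/26 + 2·1/2 = 37/26 > 1 (supercritical), so q < 1. The extinction probability is the smaller root: q = (1/13)/(1/2) = 2/13.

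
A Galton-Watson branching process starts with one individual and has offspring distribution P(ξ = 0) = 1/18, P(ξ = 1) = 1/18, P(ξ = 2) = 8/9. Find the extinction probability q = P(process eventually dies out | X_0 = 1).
q = 1/16

The pgf is f(s) = 1/18 + 1/18·s + 8/9·s². The extinction probability q is the smallest fixed point of f in [0, 1]. Setting s = f(s):
  8/9·s² + (1/18 − 1)·s + 1/18 = 0
  8/9·s² − (1/18 + 8/9)·s + 1/18 = 0
which factors as (s − 1)·(8/9·s − 1/18) = 0, giving roots s = 1 and s = (1/18)/(8/9) = 1/16.
Mean offspring μ = 1/18 + 2·8/9 = 11/6 > 1 (supercritical), so q < 1. The extinction probability is the smaller root: q = (1/18)/(8/9) = 1/16.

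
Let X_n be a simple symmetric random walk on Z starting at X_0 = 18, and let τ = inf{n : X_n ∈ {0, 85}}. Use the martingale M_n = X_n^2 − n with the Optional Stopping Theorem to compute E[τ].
E[τ] = 1206

M_n = X_n^2 − n is a martingale (since E[X_{n+1}^2 | F_n] = X_n^2 + 1). By OST (τ has finite mean in a bounded region), E[M_τ] = E[M_0] = X_0^2 − 0 = 18^2 = 324. Also E[M_τ] = E[X_τ^2] − E[τ]. The walk exits at 0 or 85, with P(hit 85 first) = 18/85, so E[X_τ^2] = 85^2 · 18/85 + 0 = 1530. Thus E[τ] = E[X_τ^2] − E[M_τ] = 1530 − 324 = 1206 = 18(85 − 18) = 1206.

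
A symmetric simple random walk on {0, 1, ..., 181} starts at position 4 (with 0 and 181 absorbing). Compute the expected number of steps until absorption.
E[τ | X_0 = 4] = 708

Let v_k = E[τ | X_0 = k]. Boundary: v_0 = v_181 = 0. Recurrence: v_k = 1 + (v_{k-1} + v_{k+1})/2 for 1 ≤ k ≤ 180. The particular solution to v_k − (v_{k-1} + v_{k+1})/2 = 1 is v_k = −k^2. Adding homogeneous solution A + B k and matching boundaries gives v_k = k (181 − k). Substituting k = 4: v_4 = 4 · 177 = 708.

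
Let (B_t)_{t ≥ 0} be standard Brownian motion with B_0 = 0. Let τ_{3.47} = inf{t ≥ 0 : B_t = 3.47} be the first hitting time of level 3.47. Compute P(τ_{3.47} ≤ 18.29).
P(τ_{3.47} ≤ 18.29) = 2(1 − Φ(3.47/√18.29)) = 2(1 − Φ(0.8114)) ≈ 0.4171

By the reflection principle for standard BM, P(τ_b ≤ t) = 2 · P(B_t ≥ b). Since B_t ~ N(0, t), P(B_t ≥ 3.47) = 1 − Φ(3.47/√t) = 1 − Φ(3.47/√18.29) = 1 − Φ(0.8114) ≈ 0.20857. Doubling: P(τ_{3.47} ≤ 18.29) ≈ 2 · 0.20857 = 0.41714 ≈ 0.4171.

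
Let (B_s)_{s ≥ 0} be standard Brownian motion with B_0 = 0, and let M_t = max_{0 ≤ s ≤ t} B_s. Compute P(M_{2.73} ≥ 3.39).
P(M_{2.73} ≥ 3.39) = 2·P(B_{2.73} ≥ 3.39) = 2(1 − Φ(3.39/√2.73)) ≈ 0.0402

By the reflection principle for Brownian motion, P(M_t ≥ a) = 2 · P(B_t ≥ a) for a ≥ 0. Since B_t ~ N(0, t), P(B_t ≥ 3.39) = 1 − Φ(3.39/√t) = 1 − Φ(3.39/√2.73) = 1 − Φ(2.0517). So
  P(M_{2.73} ≥ 3.39) = 2(1 − Φ(2.0517)) ≈ 0.0402.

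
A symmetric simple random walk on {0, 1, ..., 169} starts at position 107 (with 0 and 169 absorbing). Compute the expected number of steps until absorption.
E[τ | X_0 = 107] = 6634

Let v_k = E[τ | X_0 = k]. Boundary: v_0 = v_169 = 0. Recurrence: v_k = 1 + (v_{k-1} + v_{k+1})/2 for 1 ≤ k ≤ 168. The particular solution to v_k − (v_{k-1} + v_{k+1})/2 = 1 is v_k = −k^2. Adding homogeneous solution A + B k and matching boundaries gives v_k = k (169 − k). Substituting k = 107: v_107 = 107 · 62 = 6634.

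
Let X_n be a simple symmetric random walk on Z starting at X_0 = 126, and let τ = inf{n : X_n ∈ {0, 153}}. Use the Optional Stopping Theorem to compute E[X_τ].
E[X_τ] = 126

X_n is a martingale and τ is a bounded-mean stopping time (indeed τ is finite a.s. with bounded expectation since the walk is in a bounded region). By the OST, E[X_τ] = E[X_0] = 126. Equivalently: E[X_τ] = 153 · P(hit 153 first) + 0 · P(hit 0 first) = 153 · (126/153) = 126.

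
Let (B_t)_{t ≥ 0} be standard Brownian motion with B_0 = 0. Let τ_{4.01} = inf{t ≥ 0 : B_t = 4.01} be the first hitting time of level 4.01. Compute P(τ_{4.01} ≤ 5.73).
P(τ_{4.01} ≤ 5.73) = 2(1 − Φ(4.01/√5.73)) = 2(1 − Φ(1.6752)) ≈ 0.0939

By the reflection principle for standard BM, P(τ_b ≤ t) = 2 · P(B_t ≥ b). Since B_t ~ N(0, t), P(B_t ≥ 4.01) = 1 − Φ(4.01/√t) = 1 − Φ(4.01/√5.73) = 1 − Φ(1.6752) ≈ 0.04695. Doubling: P(τ_{4.01} ≤ 5.73) ≈ 2 · 0.04695 = 0.09390 ≈ 0.0939.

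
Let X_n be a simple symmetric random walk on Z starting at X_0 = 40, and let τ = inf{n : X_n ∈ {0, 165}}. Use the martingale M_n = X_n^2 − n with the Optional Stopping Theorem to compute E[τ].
E[τ] = 5000

M_n = X_n^2 − n is a martingale (since E[X_{n+1}^2 | F_n] = X_n^2 + 1). By OST (τ has finite mean in a bounded region), E[M_τ] = E[M_0] = X_0^2 − 0 = 40^2 = 1600. Also E[M_τ] = E[X_τ^2] − E[τ]. The walk exits at 0 or 165, with P(hit 165 first) = 40/165, so E[X_τ^2] = 165^2 · 40/165 + 0 = 6600. Thus E[τ] = E[X_τ^2] − E[M_τ] = 6600 − 1600 = 5000 = 40(165 − 40) = 5000.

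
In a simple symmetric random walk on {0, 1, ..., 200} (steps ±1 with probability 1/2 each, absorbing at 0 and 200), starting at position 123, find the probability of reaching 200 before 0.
P(hit 200 before 0) = 123/200

Let u_k = P(hit 200 before 0 | start at k). Then u_0 = 0, u_200 = 1, and u_k = u_{k-1}/2 + u_{k+1}/2 for 1 ≤ k ≤ 199. This harmonic recurrence is solved by u_k = k/200, giving u_123 = 123/200.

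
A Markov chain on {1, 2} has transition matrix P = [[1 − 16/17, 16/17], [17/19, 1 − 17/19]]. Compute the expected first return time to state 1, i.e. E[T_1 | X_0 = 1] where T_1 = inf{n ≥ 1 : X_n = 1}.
E[T_1 | X_0 = 1] = 1/π_1 = 593/289

For an irreducible recurrent Markov chain with stationary distribution π, E[T_i | X_0 = i] = 1/π_i (Kac's formula). Here π_1 = (17/19)/(16/17 + 17/19) = (17/19)/(593/323) = 289/593, so E[T_1 | X_0 = 1] = 1/π_1 = (16/17 + 17/19)/(17/19) = (593/323)/(17/19) = 593/289.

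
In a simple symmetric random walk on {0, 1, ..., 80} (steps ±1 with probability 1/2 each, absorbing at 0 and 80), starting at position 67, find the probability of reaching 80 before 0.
P(hit 80 before 0) = 67/80

Let u_k = P(hit 80 before 0 | start at k). Then u_0 = 0, u_80 = 1, and u_k = u_{k-1}/2 + u_{k+1}/2 for 1 ≤ k ≤ 79. This harmonic recurrence is solved by u_k = k/80, giving u_67 = 67/80.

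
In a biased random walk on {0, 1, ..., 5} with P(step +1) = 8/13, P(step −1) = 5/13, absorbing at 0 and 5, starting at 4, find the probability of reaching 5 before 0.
P(hit 5 before 0) = (1 − (5/8)^4) / (1 − (5/8)^5) = 9256/9881

Let u_k denote P(reach 5 before 0 | start at k). Boundary: u_0 = 0, u_5 = 1. Recurrence: u_k = 8/13·u_{k+1} + 5/13·u_{k-1} for 1 ≤ k ≤ 4. Try u_k = A + B·r^k with r = q/p = (5/13)/(8/13) = 5/8. Substitution satisfies the recurrence; boundary conditions give:
  u_k = (1 − r^k) / (1 − r^N) = (1 − (5/8)^4) / (1 − (5/8)^5) = 9256/9881.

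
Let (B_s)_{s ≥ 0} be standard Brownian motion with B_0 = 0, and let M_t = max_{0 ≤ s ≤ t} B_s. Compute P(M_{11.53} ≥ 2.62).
P(M_{11.53} ≥ 2.62) = 2·P(B_{11.53} ≥ 2.62) = 2(1 − Φ(2.62/√11.53)) ≈ 0.4404

By the reflection principle for Brownian motion, P(M_t ≥ a) = 2 · P(B_t ≥ a) for a ≥ 0. Since B_t ~ N(0, t), P(B_t ≥ 2.62) = 1 − Φ(2.62/√t) = 1 − Φ(2.62/√11.53) = 1 − Φ(0.7716). So
  P(M_{11.53} ≥ 2.62) = 2(1 − Φ(0.7716)) ≈ 0.4404.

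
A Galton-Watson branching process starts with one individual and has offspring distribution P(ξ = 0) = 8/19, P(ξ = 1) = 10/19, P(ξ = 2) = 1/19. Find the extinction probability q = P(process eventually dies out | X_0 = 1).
q = 1

Mean offspring μ = 0·8/19 + 1·10/19 + 2·1/19 = 12/19 ≤ 1. For μ ≤ 1 with offspring not concentrated at 1, the Galton-Watson process goes extinct almost surely, so q = 1.
(Algebraic check: The pgf is f(s) = 8/19 + 10/19·s + 1/19·s². The extinction probability q is the smallest fixed point of f in [0, 1]. Setting s = f(s):
  1/19·s² + (10/19 − 1)·s + 8/19 = 0
  1/19·s² − (8/19 + 1/19)·s + 8/19 = 0
which factors as (s − 1)·(1/19·s − 8/19) = 0, giving roots s = 1 and s = (8/19)/(1/19) = 8. Since 8 ≥ 1, the smallest root in [0, 1] is s = 1.)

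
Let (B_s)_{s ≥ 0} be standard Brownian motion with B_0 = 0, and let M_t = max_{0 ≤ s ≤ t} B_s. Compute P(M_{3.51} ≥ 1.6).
P(M_{3.51} ≥ 1.6) = 2·P(B_{3.51} ≥ 1.6) = 2(1 − Φ(1.6/√3.51)) ≈ 0.3931

By the reflection principle for Brownian motion, P(M_t ≥ a) = 2 · P(B_t ≥ a) for a ≥ 0. Since B_t ~ N(0, t), P(B_t ≥ 1.6) = 1 − Φ(1.6/√t) = 1 − Φ(1.6/√3.51) = 1 − Φ(0.8540). So
  P(M_{3.51} ≥ 1.6) = 2(1 − Φ(0.8540)) ≈ 0.3931.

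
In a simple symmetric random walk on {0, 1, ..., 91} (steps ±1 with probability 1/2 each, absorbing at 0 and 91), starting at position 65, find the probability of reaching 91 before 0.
P(hit 91 before 0) = 65/91 = 5/7

Let u_k = P(hit 91 before 0 | start at k). Then u_0 = 0, u_91 = 1, and u_k = u_{k-1}/2 + u_{k+1}/2 for 1 ≤ k ≤ 90. This harmonic recurrence is solved by u_k = k/91, giving u_65 = 65/91 = 5/7.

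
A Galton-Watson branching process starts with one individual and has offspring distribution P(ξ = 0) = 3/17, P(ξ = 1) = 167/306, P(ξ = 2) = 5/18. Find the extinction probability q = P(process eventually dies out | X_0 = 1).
q = 54/85

The pgf is f(s) = 3/17 + 167/306·s + 5/18·s². The extinction probability q is the smallest fixed point of f in [0, 1]. Setting s = f(s):
  5/18·s² + (167/306 − 1)·s + 3/17 = 0
  5/18·s² − (3/17 + 5/18)·s + 3/17 = 0
which factors as (s − 1)·(5/18·s − 3/17) = 0, giving roots s = 1 and s = (3/17)/(5/18) = 54/85.
Mean offspring μ = 167/306 + 2·5/18 = 337/306 > 1 (supercritical), so q < 1. The extinction probability is the smaller root: q = (3/17)/(5/18) = 54/85.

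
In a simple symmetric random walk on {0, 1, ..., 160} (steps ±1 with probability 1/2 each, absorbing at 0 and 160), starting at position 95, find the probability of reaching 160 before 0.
P(hit 160 before 0) = 95/160 = 19/32

Let u_k = P(hit 160 before 0 | start at k). Then u_0 = 0, u_160 = 1, and u_k = u_{k-1}/2 + u_{k+1}/2 for 1 ≤ k ≤ 159. This harmonic recurrence is solved by u_k = k/160, giving u_95 = 95/160 = 19/32.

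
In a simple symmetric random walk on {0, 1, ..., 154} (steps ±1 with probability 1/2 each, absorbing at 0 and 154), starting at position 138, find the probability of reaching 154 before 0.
P(hit 154 before 0) = 138/154 = 69/77

Let u_k = P(hit 154 before 0 | start at k). Then u_0 = 0, u_154 = 1, and u_k = u_{k-1}/2 + u_{k+1}/2 for 1 ≤ k ≤ 153. This harmonic recurrence is solved by u_k = k/154, giving u_138 = 138/154 = 69/77.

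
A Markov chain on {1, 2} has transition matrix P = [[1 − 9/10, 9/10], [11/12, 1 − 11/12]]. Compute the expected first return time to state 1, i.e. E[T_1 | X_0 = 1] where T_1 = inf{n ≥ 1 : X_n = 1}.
E[T_1 | X_0 = 1] = 1/π_1 = 109/55

For an irreducible recurrent Markov chain with stationary distribution π, E[T_i | X_0 = i] = 1/π_i (Kac's formula). Here π_1 = (11/12)/(9/10 + 11/12) = (11/12)/(109/60) = 55/109, so E[T_1 | X_0 = 1] = 1/π_1 = (9/10 + 11/12)/(11/12) = (109/60)/(11/12) = 109/55.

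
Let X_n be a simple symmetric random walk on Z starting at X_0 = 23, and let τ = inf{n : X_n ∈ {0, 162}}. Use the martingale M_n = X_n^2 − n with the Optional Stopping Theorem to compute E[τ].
E[τ] = 3197

M_n = X_n^2 − n is a martingale (since E[X_{n+1}^2 | F_n] = X_n^2 + 1). By OST (τ has finite mean in a bounded region), E[M_τ] = E[M_0] = X_0^2 − 0 = 23^2 = 529. Also E[M_τ] = E[X_τ^2] − E[τ]. The walk exits at 0 or 162, with P(hit 162 first) = 23/162, so E[X_τ^2] = 162^2 · 23/162 + 0 = 3726. Thus E[τ] = E[X_τ^2] − E[M_τ] = 3726 − 529 = 3197 = 23(162 − 23) = 3197.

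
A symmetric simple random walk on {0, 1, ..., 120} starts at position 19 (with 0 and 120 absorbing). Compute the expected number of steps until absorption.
E[τ | X_0 = 19] = 1919

Let v_k = E[τ | X_0 = k]. Boundary: v_0 = v_120 = 0. Recurrence: v_k = 1 + (v_{k-1} + v_{k+1})/2 for 1 ≤ k ≤ 119. The particular solution to v_k − (v_{k-1} + v_{k+1})/2 = 1 is v_k = −k^2. Adding homogeneous solution A + B k and matching boundaries gives v_k = k (120 − k). Substituting k = 19: v_19 = 19 · 101 = 1919.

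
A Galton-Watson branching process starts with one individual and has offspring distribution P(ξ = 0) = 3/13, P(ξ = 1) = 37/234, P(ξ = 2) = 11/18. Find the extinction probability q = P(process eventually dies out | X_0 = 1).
q = 54/143

The pgf is f(s) = 3/13 + 37/234·s + 11/18·s². The extinction probability q is the smallest fixed point of f in [0, 1]. Setting s = f(s):
  11/18·s² + (37/234 − 1)·s + 3/13 = 0
  11/18·s² − (3/13 + 11/18)·s + 3/13 = 0
which factors as (s − 1)·(11/18·s − 3/13) = 0, giving roots s = 1 and s = (3/13)/(11/18) = 54/143.
Mean offspring μ = 37/234 + 2·11/18 = 323/234 > 1 (supercritical), so q < 1. The extinction probability is the smaller root: q = (3/13)/(11/18) = 54/143.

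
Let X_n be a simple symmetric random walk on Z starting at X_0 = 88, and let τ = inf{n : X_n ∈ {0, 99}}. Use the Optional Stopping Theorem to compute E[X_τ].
E[X_τ] = 88

X_n is a martingale and τ is a bounded-mean stopping time (indeed τ is finite a.s. with bounded expectation since the walk is in a bounded region). By the OST, E[X_τ] = E[X_0] = 88. Equivalently: E[X_τ] = 99 · P(hit 99 first) + 0 · P(hit 0 first) = 99 · (88/99) = 88.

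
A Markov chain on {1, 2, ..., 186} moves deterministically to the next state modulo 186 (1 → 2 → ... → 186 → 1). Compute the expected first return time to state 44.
E[T_44 | X_0 = 44] = 186

The chain cycles deterministically, so starting at state 44 it returns in exactly 186 steps. Equivalently, the stationary distribution is uniform π_j = 1/186 for every state j, so by Kac's formula E[T_44] = 1/π_44 = 186.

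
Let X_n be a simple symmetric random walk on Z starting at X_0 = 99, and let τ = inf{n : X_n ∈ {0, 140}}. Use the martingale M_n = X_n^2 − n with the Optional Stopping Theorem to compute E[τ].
E[τ] = 4059

M_n = X_n^2 − n is a martingale (since E[X_{n+1}^2 | F_n] = X_n^2 + 1). By OST (τ has finite mean in a bounded region), E[M_τ] = E[M_0] = X_0^2 − 0 = 99^2 = 9801. Also E[M_τ] = E[X_τ^2] − E[τ]. The walk exits at 0 or 140, with P(hit 140 first) = 99/140, so E[X_τ^2] = 140^2 · 99/140 + 0 = 13860. Thus E[τ] = E[X_τ^2] − E[M_τ] = 13860 − 9801 = 4059 = 99(140 − 99) = 4059.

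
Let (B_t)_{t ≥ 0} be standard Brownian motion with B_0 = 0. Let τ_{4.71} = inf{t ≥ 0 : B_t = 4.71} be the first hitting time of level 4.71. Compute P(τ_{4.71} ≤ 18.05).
P(τ_{4.71} ≤ 18.05) = 2(1 − Φ(4.71/√18.05)) = 2(1 − Φ(1.1086)) ≈ 0.2676

By the reflection principle for standard BM, P(τ_b ≤ t) = 2 · P(B_t ≥ b). Since B_t ~ N(0, t), P(B_t ≥ 4.71) = 1 − Φ(4.71/√t) = 1 − Φ(4.71/√18.05) = 1 − Φ(1.1086) ≈ 0.13380. Doubling: P(τ_{4.71} ≤ 18.05) ≈ 2 · 0.13380 = 0.26760 ≈ 0.2676.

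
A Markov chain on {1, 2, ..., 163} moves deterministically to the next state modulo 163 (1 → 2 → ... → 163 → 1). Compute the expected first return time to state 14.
E[T_14 | X_0 = 14] = 163

The chain cycles deterministically, so starting at state 14 it returns in exactly 163 steps. Equivalently, the stationary distribution is uniform π_j = 1/163 for every state j, so by Kac's formula E[T_14] = 1/π_14 = 163.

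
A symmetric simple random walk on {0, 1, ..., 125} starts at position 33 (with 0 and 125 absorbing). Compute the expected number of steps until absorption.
E[τ | X_0 = 33] = 3036

Let v_k = E[τ | X_0 = k]. Boundary: v_0 = v_125 = 0. Recurrence: v_k = 1 + (v_{k-1} + v_{k+1})/2 for 1 ≤ k ≤ 124. The particular solution to v_k − (v_{k-1} + v_{k+1})/2 = 1 is v_k = −k^2. Adding homogeneous solution A + B k and matching boundaries gives v_k = k (125 − k). Substituting k = 33: v_33 = 33 · 92 = 3036.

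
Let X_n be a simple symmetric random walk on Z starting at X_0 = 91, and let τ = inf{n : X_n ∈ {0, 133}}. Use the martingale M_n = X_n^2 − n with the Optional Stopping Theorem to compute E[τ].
E[τ] = 3822

M_n = X_n^2 − n is a martingale (since E[X_{n+1}^2 | F_n] = X_n^2 + 1). By OST (τ has finite mean in a bounded region), E[M_τ] = E[M_0] = X_0^2 − 0 = 91^2 = 8281. Also E[M_τ] = E[X_τ^2] − E[τ]. The walk exits at 0 or 133, with P(hit 133 first) = 91/133, so E[X_τ^2] = 133^2 · 91/133 + 0 = 12103. Thus E[τ] = E[X_τ^2] − E[M_τ] = 12103 − 8281 = 3822 = 91(133 − 91) = 3822.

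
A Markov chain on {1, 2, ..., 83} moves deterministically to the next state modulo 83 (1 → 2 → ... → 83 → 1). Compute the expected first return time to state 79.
E[T_79 | X_0 = 79] = 83

The chain cycles deterministically, so starting at state 79 it returns in exactly 83 steps. Equivalently, the stationary distribution is uniform π_j = 1/83 for every state j, so by Kac's formula E[T_79] = 1/π_79 = 83.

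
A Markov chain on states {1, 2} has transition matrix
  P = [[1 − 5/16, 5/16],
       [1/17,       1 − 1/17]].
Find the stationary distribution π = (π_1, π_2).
π_1 = 16/101, π_2 = 85/101

Solve πP = π with π_1 + π_2 = 1. From πP = π: π_1 · (1 − 5/16) + π_2 · 1/17 = π_1 ⇒ π_2 · 1/17 = π_1 · 5/16 ⇒ π_2/π_1 = (5/16)/(1/17) = 85/16. Together with π_1 + π_2 = 1:
  π_1 = (1/17)/(5/16 + 1/17) = (1/17)/(101/272) = 16/101,
  π_2 = (5/16)/(5/16 + 1/17) = (5/16)/(101/272) = 85/101.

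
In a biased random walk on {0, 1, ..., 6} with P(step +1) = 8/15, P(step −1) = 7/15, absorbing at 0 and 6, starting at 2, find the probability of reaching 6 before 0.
P(hit 6 before 0) = (1 − (7/8)^2) / (1 − (7/8)^6) = 4096/9633

Let u_k denote P(reach 6 before 0 | start at k). Boundary: u_0 = 0, u_6 = 1. Recurrence: u_k = 8/15·u_{k+1} + 7/15·u_{k-1} for 1 ≤ k ≤ 5. Try u_k = A + B·r^k with r = q/p = (7/15)/(8/15) = 7/8. Substitution satisfies the recurrence; boundary conditions give:
  u_k = (1 − r^k) / (1 − r^N) = (1 − (7/8)^2) / (1 − (7/8)^6) = 4096/9633.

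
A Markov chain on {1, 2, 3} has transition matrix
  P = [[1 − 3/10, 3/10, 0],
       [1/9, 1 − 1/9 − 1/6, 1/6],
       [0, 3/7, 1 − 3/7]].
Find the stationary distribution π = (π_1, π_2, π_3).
π = (4/19, 54/95, 21/95)

This is a birth-death chain on three states, which satisfies detailed balance: π_1 · P_{12} = π_2 · P_{21} and π_2 · P_{23} = π_3 · P_{32}.
From π_1 · 3/10 = π_2 · 1/9: π_2/π_1 = (3/10)/(1/9) = 27/10.
From π_2 · 1/6 = π_3 · 3/7: π_3/π_2 = (1/6)/(3/7) = 7/18.
Take π_1 proportional to 1; then unnormalized π = (1, 27/10, 21/20). Normalize by dividing by the sum 19/4:
  π = (4/19, 54/95, 21/95).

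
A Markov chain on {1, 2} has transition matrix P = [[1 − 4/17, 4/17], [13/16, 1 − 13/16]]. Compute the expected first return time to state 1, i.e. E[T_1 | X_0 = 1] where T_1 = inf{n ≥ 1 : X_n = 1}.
E[T_1 | X_0 = 1] = 1/π_1 = 285/221

For an irreducible recurrent Markov chain with stationary distribution π, E[T_i | X_0 = i] = 1/π_i (Kac's formula). Here π_1 = (13/16)/(4/17 + 13/16) = (13/16)/(285/272) = 221/285, so E[T_1 | X_0 = 1] = 1/π_1 = (4/17 + 13/16)/(13/16) = (285/272)/(13/16) = 285/221.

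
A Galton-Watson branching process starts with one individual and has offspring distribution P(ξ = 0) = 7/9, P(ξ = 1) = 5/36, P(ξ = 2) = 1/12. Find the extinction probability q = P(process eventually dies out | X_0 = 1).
q = 1

Mean offspring μ = 0·7/9 + 1·5/36 + 2·1/12 = 11/36 ≤ 1. For μ ≤ 1 with offspring not concentrated at 1, the Galton-Watson process goes extinct almost surely, so q = 1.
(Algebraic check: The pgf is f(s) = 7/9 + 5/36·s + 1/12·s². The extinction probability q is the smallest fixed point of f in [0, 1]. Setting s = f(s):
  1/12·s² + (5/36 − 1)·s + 7/9 = 0
  1/12·s² − (7/9 + 1/12)·s + 7/9 = 0
which factors as (s − 1)·(1/12·s − 7/9) = 0, giving roots s = 1 and s = (7/9)/(1/12) = 28/3. Since 28/3 ≥ 1, the smallest root in [0, 1] is s = 1.)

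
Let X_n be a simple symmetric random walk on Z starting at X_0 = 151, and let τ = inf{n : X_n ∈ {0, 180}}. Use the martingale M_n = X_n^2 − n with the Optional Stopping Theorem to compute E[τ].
E[τ] = 4379

M_n = X_n^2 − n is a martingale (since E[X_{n+1}^2 | F_n] = X_n^2 + 1). By OST (τ has finite mean in a bounded region), E[M_τ] = E[M_0] = X_0^2 − 0 = 151^2 = 22801. Also E[M_τ] = E[X_τ^2] − E[τ]. The walk exits at 0 or 180, with P(hit 180 first) = 151/180, so E[X_τ^2] = 180^2 · 151/180 + 0 = 27180. Thus E[τ] = E[X_τ^2] − E[M_τ] = 27180 − 22801 = 4379 = 151(180 − 151) = 4379.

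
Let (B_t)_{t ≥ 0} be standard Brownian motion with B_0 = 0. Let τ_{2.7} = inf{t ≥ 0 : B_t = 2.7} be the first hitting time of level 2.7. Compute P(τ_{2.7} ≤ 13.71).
P(τ_{2.7} ≤ 13.71) = 2(1 − Φ(2.7/√13.71)) = 2(1 − Φ(0.7292)) ≈ 0.4659

By the reflection principle for standard BM, P(τ_b ≤ t) = 2 · P(B_t ≥ b). Since B_t ~ N(0, t), P(B_t ≥ 2.7) = 1 − Φ(2.7/√t) = 1 − Φ(2.7/√13.71) = 1 − Φ(0.7292) ≈ 0.23294. Doubling: P(τ_{2.7} ≤ 13.71) ≈ 2 · 0.23294 = 0.46588 ≈ 0.4659.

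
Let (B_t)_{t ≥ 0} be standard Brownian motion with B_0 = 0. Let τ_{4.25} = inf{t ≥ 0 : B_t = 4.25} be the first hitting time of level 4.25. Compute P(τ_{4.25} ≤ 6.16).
P(τ_{4.25} ≤ 6.16) = 2(1 − Φ(4.25/√6.16)) = 2(1 − Φ(1.7124)) ≈ 0.0868

By the reflection principle for standard BM, P(τ_b ≤ t) = 2 · P(B_t ≥ b). Since B_t ~ N(0, t), P(B_t ≥ 4.25) = 1 − Φ(4.25/√t) = 1 − Φ(4.25/√6.16) = 1 − Φ(1.7124) ≈ 0.04341. Doubling: P(τ_{4.25} ≤ 6.16) ≈ 2 · 0.04341 = 0.08682 ≈ 0.0868.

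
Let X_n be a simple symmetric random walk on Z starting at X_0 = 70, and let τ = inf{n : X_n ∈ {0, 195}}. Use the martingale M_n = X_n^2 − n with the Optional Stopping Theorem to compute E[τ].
E[τ] = 8750

M_n = X_n^2 − n is a martingale (since E[X_{n+1}^2 | F_n] = X_n^2 + 1). By OST (τ has finite mean in a bounded region), E[M_τ] = E[M_0] = X_0^2 − 0 = 70^2 = 4900. Also E[M_τ] = E[X_τ^2] − E[τ]. The walk exits at 0 or 195, with P(hit 195 first) = 70/195, so E[X_τ^2] = 195^2 · 70/195 + 0 = 13650. Thus E[τ] = E[X_τ^2] − E[M_τ] = 13650 − 4900 = 8750 = 70(195 − 70) = 8750.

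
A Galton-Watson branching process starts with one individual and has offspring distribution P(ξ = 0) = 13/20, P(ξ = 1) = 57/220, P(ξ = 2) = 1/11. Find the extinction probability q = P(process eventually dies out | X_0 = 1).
q = 1

Mean offspring μ = 0·13/20 + 1·57/220 + 2·1/11 = 97/220 ≤ 1. For μ ≤ 1 with offspring not concentrated at 1, the Galton-Watson process goes extinct almost surely, so q = 1.
(Algebraic check: The pgf is f(s) = 13/20 + 57/220·s + 1/11·s². The extinction probability q is the smallest fixed point of f in [0, 1]. Setting s = f(s):
  1/11·s² + (57/220 − 1)·s + 13/20 = 0
  1/11·s² − (13/20 + 1/11)·s + 13/20 = 0
which factors as (s − 1)·(1/11·s − 13/20) = 0, giving roots s = 1 and s = (13/20)/(1/11) = 143/20. Since 143/20 ≥ 1, the smallest root in [0, 1] is s = 1.)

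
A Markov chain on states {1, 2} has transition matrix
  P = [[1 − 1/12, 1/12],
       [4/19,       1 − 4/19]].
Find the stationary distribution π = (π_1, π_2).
π_1 = 48/67, π_2 = 19/67

Solve πP = π with π_1 + π_2 = 1. From πP = π: π_1 · (1 − 1/12) + π_2 · 4/19 = π_1 ⇒ π_2 · 4/19 = π_1 · 1/12 ⇒ π_2/π_1 = (1/12)/(4/19) = 19/48. Together with π_1 + π_2 = 1:
  π_1 = (4/19)/(1/12 + 4/19) = (4/19)/(67/228) = 48/67,
  π_2 = (1/12)/(1/12 + 4/19) = (1/12)/(67/228) = 19/67.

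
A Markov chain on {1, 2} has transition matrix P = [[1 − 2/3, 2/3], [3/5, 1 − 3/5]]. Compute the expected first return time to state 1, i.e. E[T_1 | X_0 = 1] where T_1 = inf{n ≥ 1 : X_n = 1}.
E[T_1 | X_0 = 1] = 1/π_1 = 19/9

For an irreducible recurrent Markov chain with stationary distribution π, E[T_i | X_0 = i] = 1/π_i (Kac's formula). Here π_1 = (3/5)/(2/3 + 3/5) = (3/5)/(19/15) = 9/19, so E[T_1 | X_0 = 1] = 1/π_1 = (2/3 + 3/5)/(3/5) = (19/15)/(3/5) = 19/9.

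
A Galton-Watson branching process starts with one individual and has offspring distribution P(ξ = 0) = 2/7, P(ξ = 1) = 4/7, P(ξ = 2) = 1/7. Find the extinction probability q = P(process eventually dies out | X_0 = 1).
q = 1

Mean offspring μ = 0·2/7 + 1·4/7 + 2·1/7 = 6/7 ≤ 1. For μ ≤ 1 with offspring not concentrated at 1, the Galton-Watson process goes extinct almost surely, so q = 1.
(Algebraic check: The pgf is f(s) = 2/7 + 4/7·s + 1/7·s². The extinction probability q is the smallest fixed point of f in [0, 1]. Setting s = f(s):
  1/7·s² + (4/7 − 1)·s + 2/7 = 0
  1/7·s² − (2/7 + 1/7)·s + 2/7 = 0
which factors as (s − 1)·(1/7·s − 2/7) = 0, giving roots s = 1 and s = (2/7)/(1/7) = 2. Since 2 ≥ 1, the smallest root in [0, 1] is s = 1.)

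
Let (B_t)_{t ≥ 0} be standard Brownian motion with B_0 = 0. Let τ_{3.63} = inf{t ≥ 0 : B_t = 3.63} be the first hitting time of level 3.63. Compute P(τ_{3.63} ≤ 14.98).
P(τ_{3.63} ≤ 14.98) = 2(1 − Φ(3.63/√14.98)) = 2(1 − Φ(0.9379)) ≈ 0.3483

By the reflection principle for standard BM, P(τ_b ≤ t) = 2 · P(B_t ≥ b). Since B_t ~ N(0, t), P(B_t ≥ 3.63) = 1 − Φ(3.63/√t) = 1 − Φ(3.63/√14.98) = 1 − Φ(0.9379) ≈ 0.17415. Doubling: P(τ_{3.63} ≤ 14.98) ≈ 2 · 0.17415 = 0.34830 ≈ 0.3483.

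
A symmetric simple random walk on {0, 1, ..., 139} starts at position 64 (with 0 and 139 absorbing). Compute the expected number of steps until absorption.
E[τ | X_0 = 64] = 4800

Let v_k = E[τ | X_0 = k]. Boundary: v_0 = v_139 = 0. Recurrence: v_k = 1 + (v_{k-1} + v_{k+1})/2 for 1 ≤ k ≤ 138. The particular solution to v_k − (v_{k-1} + v_{k+1})/2 = 1 is v_k = −k^2. Adding homogeneous solution A + B k and matching boundaries gives v_k = k (139 − k). Substituting k = 64: v_64 = 64 · 75 = 4800.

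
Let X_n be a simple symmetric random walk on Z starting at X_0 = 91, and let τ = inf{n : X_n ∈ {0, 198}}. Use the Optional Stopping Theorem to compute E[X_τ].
E[X_τ] = 91

X_n is a martingale and τ is a bounded-mean stopping time (indeed τ is finite a.s. with bounded expectation since the walk is in a bounded region). By the OST, E[X_τ] = E[X_0] = 91. Equivalently: E[X_τ] = 198 · P(hit 198 first) + 0 · P(hit 0 first) = 198 · (91/198) = 91.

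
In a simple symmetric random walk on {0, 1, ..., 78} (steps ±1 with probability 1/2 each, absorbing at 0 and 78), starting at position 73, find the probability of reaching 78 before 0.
P(hit 78 before 0) = 73/78

Let u_k = P(hit 78 before 0 | start at k). Then u_0 = 0, u_78 = 1, and u_k = u_{k-1}/2 + u_{k+1}/2 for 1 ≤ k ≤ 77. This harmonic recurrence is solved by u_k = k/78, giving u_73 = 73/78.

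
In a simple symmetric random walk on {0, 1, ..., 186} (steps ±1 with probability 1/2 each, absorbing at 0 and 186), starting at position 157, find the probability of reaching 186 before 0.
P(hit 186 before 0) = 157/186

Let u_k = P(hit 186 before 0 | start at k). Then u_0 = 0, u_186 = 1, and u_k = u_{k-1}/2 + u_{k+1}/2 for 1 ≤ k ≤ 185. This harmonic recurrence is solved by u_k = k/186, giving u_157 = 157/186.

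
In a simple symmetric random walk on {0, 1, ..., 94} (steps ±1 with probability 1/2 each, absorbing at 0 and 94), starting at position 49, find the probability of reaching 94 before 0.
P(hit 94 before 0) = 49/94

Let u_k = P(hit 94 before 0 | start at k). Then u_0 = 0, u_94 = 1, and u_k = u_{k-1}/2 + u_{k+1}/2 for 1 ≤ k ≤ 93. This harmonic recurrence is solved by u_k = k/94, giving u_49 = 49/94.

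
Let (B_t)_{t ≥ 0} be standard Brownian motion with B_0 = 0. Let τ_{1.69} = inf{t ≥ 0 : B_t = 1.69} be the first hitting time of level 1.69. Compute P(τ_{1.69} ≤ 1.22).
P(τ_{1.69} ≤ 1.22) = 2(1 − Φ(1.69/√1.22)) = 2(1 − Φ(1.5301)) ≈ 0.1260

By the reflection principle for standard BM, P(τ_b ≤ t) = 2 · P(B_t ≥ b). Since B_t ~ N(0, t), P(B_t ≥ 1.69) = 1 − Φ(1.69/√t) = 1 − Φ(1.69/√1.22) = 1 − Φ(1.5301) ≈ 0.06300. Doubling: P(τ_{1.69} ≤ 1.22) ≈ 2 · 0.06300 = 0.12600 ≈ 0.1260.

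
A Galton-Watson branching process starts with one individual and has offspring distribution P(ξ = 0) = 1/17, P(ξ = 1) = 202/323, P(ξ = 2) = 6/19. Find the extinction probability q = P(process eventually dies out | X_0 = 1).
q = 19/102

The pgf is f(s) = 1/17 + 202/323·s + 6/19·s². The extinction probability q is the smallest fixed point of f in [0, 1]. Setting s = f(s):
  6/19·s² + (202/323 − 1)·s + 1/17 = 0
  6/19·s² − (1/17 + 6/19)·s + 1/17 = 0
which factors as (s − 1)·(6/19·s − 1/17) = 0, giving roots s = 1 and s = (1/17)/(6/19) = 19/102.
Mean offspring μ = 202/323 + 2·6/19 = 406/323 > 1 (supercritical), so q < 1. The extinction probability is the smaller root: q = (1/17)/(6/19) = 19/102.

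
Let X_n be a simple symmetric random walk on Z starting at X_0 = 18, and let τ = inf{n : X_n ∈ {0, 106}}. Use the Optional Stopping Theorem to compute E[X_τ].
E[X_τ] = 18

X_n is a martingale and τ is a bounded-mean stopping time (indeed τ is finite a.s. with bounded expectation since the walk is in a bounded region). By the OST, E[X_τ] = E[X_0] = 18. Equivalently: E[X_τ] = 106 · P(hit 106 first) + 0 · P(hit 0 first) = 106 · (18/106) = 18.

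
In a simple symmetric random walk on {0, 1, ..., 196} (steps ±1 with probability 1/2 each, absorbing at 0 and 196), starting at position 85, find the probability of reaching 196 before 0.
P(hit 196 before 0) = 85/196

Let u_k = P(hit 196 before 0 | start at k). Then u_0 = 0, u_196 = 1, and u_k = u_{k-1}/2 + u_{k+1}/2 for 1 ≤ k ≤ 195. This harmonic recurrence is solved by u_k = k/196, giving u_85 = 85/196.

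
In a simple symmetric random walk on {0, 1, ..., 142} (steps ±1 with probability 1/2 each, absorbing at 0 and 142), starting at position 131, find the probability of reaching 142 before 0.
P(hit 142 before 0) = 131/142

Let u_k = P(hit 142 before 0 | start at k). Then u_0 = 0, u_142 = 1, and u_k = u_{k-1}/2 + u_{k+1}/2 for 1 ≤ k ≤ 141. This harmonic recurrence is solved by u_k = k/142, giving u_131 = 131/142.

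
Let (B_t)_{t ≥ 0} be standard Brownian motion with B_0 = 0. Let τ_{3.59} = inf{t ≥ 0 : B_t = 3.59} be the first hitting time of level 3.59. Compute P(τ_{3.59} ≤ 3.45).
P(τ_{3.59} ≤ 3.45) = 2(1 − Φ(3.59/√3.45)) = 2(1 − Φ(1.9328)) ≈ 0.0533

By the reflection principle for standard BM, P(τ_b ≤ t) = 2 · P(B_t ≥ b). Since B_t ~ N(0, t), P(B_t ≥ 3.59) = 1 − Φ(3.59/√t) = 1 − Φ(3.59/√3.45) = 1 − Φ(1.9328) ≈ 0.02663. Doubling: P(τ_{3.59} ≤ 3.45) ≈ 2 · 0.02663 = 0.05326 ≈ 0.0533.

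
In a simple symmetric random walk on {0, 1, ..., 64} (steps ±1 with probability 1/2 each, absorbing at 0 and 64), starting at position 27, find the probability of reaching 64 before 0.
P(hit 64 before 0) = 27/64

Let u_k = P(hit 64 before 0 | start at k). Then u_0 = 0, u_64 = 1, and u_k = u_{k-1}/2 + u_{k+1}/2 for 1 ≤ k ≤ 63. This harmonic recurrence is solved by u_k = k/64, giving u_27 = 27/64.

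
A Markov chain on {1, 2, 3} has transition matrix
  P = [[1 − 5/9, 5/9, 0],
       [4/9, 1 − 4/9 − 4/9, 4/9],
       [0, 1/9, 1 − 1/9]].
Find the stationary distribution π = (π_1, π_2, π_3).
π = (4/29, 5/29, 20/29)

This is a birth-death chain on three states, which satisfies detailed balance: π_1 · P_{12} = π_2 · P_{21} and π_2 · P_{23} = π_3 · P_{32}.
From π_1 · 5/9 = π_2 · 4/9: π_2/π_1 = (5/9)/(4/9) = 5/4.
From π_2 · 4/9 = π_3 · 1/9: π_3/π_2 = (4/9)/(1/9) = 4.
Take π_1 proportional to 1; then unnormalized π = (1, 5/4, 5). Normalize by dividing by the sum 29/4:
  π = (4/29, 5/29, 20/29).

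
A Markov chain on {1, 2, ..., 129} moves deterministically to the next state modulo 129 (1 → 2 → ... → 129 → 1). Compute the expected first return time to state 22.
E[T_22 | X_0 = 22] = 129

The chain cycles deterministically, so starting at state 22 it returns in exactly 129 steps. Equivalently, the stationary distribution is uniform π_j = 1/129 for every state j, so by Kac's formula E[T_22] = 1/π_22 = 129.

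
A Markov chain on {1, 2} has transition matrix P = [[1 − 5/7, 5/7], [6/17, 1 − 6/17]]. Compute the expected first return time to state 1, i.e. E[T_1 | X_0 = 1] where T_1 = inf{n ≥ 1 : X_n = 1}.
E[T_1 | X_0 = 1] = 1/π_1 = 127/42

For an irreducible recurrent Markov chain with stationary distribution π, E[T_i | X_0 = i] = 1/π_i (Kac's formula). Here π_1 = (6/17)/(5/7 + 6/17) = (6/17)/(127/119) = 42/127, so E[T_1 | X_0 = 1] = 1/π_1 = (5/7 + 6/17)/(6/17) = (127/119)/(6/17) = 127/42.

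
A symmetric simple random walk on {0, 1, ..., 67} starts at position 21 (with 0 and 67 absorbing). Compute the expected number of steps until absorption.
E[τ | X_0 = 21] = 966

Let v_k = E[τ | X_0 = k]. Boundary: v_0 = v_67 = 0. Recurrence: v_k = 1 + (v_{k-1} + v_{k+1})/2 for 1 ≤ k ≤ 66. The particular solution to v_k − (v_{k-1} + v_{k+1})/2 = 1 is v_k = −k^2. Adding homogeneous solution A + B k and matching boundaries gives v_k = k (67 − k). Substituting k = 21: v_21 = 21 · 46 = 966.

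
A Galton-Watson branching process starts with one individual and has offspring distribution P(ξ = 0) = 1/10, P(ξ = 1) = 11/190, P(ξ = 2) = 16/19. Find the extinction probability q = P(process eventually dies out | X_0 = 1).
q = 19/160

The pgf is f(s) = 1/10 + 11/190·s + 16/19·s². The extinction probability q is the smallest fixed point of f in [0, 1]. Setting s = f(s):
  16/19·s² + (11/190 − 1)·s + 1/10 = 0
  16/19·s² − (1/10 + 16/19)·s + 1/10 = 0
which factors as (s − 1)·(16/19·s − 1/10) = 0, giving roots s = 1 and s = (1/10)/(16/19) = 19/160.
Mean offspring μ = 11/190 + 2·16/19 = 331/190 > 1 (supercritical), so q < 1. The extinction probability is the smaller root: q = (1/10)/(16/19) = 19/160.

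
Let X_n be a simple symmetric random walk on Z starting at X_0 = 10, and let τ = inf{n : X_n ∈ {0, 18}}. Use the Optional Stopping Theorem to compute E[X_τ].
E[X_τ] = 10

X_n is a martingale and τ is a bounded-mean stopping time (indeed τ is finite a.s. with bounded expectation since the walk is in a bounded region). By the OST, E[X_τ] = E[X_0] = 10. Equivalently: E[X_τ] = 18 · P(hit 18 first) + 0 · P(hit 0 first) = 18 · (10/18) = 10.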